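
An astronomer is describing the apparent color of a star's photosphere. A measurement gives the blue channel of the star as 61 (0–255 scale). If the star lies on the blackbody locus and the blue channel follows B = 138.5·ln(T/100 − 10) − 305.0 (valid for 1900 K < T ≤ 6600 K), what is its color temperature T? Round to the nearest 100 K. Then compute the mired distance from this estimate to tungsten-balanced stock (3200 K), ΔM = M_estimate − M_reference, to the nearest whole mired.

+104 mireds

ln(t − 10) = (61 + 305.0) / 138.5 = 2.6426.
t − 10 = e^2.6426 = 14.050, so t = 24.050.
T = 100·t = 2405 K → 2400 K to the nearest 100 K.
M_estimate = 10⁶/2400 = 416.67; M_reference = 10⁶/3200 = 312.50.
ΔM = 416.67 − 312.50 = 104.17 → +104 mireds.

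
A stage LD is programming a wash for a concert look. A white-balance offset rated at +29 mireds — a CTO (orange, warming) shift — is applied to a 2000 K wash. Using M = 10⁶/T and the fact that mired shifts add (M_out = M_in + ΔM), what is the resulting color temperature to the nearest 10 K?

M_in = 10⁶/2000 = 500.00 mireds.
M_out = 500.00 + (+29) = 529.00 mireds.
T_out = 10⁶/529.00 = 1890.4 K → 1890 K.

1890 K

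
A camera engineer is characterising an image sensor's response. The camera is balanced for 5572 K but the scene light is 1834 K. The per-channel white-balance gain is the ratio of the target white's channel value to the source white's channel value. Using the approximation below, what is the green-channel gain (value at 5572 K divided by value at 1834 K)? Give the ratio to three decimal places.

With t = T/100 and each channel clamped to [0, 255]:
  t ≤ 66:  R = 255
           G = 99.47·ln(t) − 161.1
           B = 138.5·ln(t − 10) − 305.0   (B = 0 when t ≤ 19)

1.862

At 1834 K (t = 18.34):
  G = 99.47·ln 18.34 − 161.1 = 99.47·2.9091 − 161.1 = 128.267.
At 5572 K (t = 55.72):
  G = 99.47·ln 55.72 − 161.1 = 99.47·4.0203 − 161.1 = 238.803.
Gain = 238.803 / 128.267 = 1.8618 → 1.862.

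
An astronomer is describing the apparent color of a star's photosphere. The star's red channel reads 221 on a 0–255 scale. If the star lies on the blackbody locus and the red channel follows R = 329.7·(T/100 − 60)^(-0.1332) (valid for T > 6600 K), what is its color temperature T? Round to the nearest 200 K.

8000 K

(t − 60)^(-0.1332) = 221/329.7 = 0.67031.
t − 60 = 0.67031^(1/-0.1332) = 0.67031^(-7.508) = 20.149, so t = 80.149.
T = 100·t = 8015 K → 8000 K to the nearest 200 K.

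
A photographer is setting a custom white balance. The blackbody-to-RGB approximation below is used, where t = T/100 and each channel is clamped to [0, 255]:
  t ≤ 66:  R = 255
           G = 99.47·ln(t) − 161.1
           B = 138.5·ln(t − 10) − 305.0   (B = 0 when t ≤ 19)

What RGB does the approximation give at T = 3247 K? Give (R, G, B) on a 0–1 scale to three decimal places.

t = 3247/100 = 32.47; the t ≤ 66 branch applies.
R = 255 by definition for t ≤ 66.
G = 99.47·ln 32.47 − 161.1 = 99.47·3.4803 − 161.1 = 185.087.
B = 138.5·ln(32.47 − 10) − 305.0 = 138.5·ln 22.47 − 305.0 = 138.5·3.1122 − 305.0 = 126.037.
Dividing each by 255: (1.0000, 0.7258, 0.4943) → (1.000, 0.726, 0.494).

(1.000, 0.726, 0.494)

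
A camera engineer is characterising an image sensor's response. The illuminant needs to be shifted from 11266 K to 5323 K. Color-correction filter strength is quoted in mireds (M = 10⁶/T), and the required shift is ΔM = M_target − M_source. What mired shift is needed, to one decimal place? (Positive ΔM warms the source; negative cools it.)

+99.1 mireds

M_source = 10⁶/11266 = 88.763; M_target = 10⁶/5323 = 187.864.
ΔM = 187.864 − 88.763 = 99.101 → +99.1 mireds, a warming shift.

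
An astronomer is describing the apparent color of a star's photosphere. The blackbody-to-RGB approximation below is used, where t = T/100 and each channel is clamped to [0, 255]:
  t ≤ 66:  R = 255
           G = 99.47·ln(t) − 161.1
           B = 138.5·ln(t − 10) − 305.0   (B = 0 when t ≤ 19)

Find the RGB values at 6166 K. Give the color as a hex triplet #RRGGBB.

#FFF9F1

t = 6166/100 = 61.66; the t ≤ 66 branch applies.
R = 255 by definition for t ≤ 66.
G = 99.47·ln 61.66 − 161.1 = 99.47·4.1216 − 161.1 = 248.879.
B = 138.5·ln(61.66 − 10) − 305.0 = 138.5·ln 51.66 − 305.0 = 138.5·3.9447 − 305.0 = 241.339.
Rounded: (255, 249, 241).
In hex: #FFF9F1.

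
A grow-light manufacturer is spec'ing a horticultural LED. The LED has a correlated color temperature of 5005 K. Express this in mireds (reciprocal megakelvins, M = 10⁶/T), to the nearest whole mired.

200 mireds

M = 10⁶ / 5005 = 199.800 → 200 mireds.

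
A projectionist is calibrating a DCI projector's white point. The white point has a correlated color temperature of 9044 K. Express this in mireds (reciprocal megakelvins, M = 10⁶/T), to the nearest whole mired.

M = 10⁶ / 9044 = 110.571 → 111 mireds.

111 mireds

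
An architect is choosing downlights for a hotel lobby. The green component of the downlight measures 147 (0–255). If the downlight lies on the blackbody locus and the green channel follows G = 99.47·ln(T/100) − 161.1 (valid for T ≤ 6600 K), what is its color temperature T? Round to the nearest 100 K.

ln t = (147 + 161.1) / 99.47 = 3.0974.
t = e^3.0974 = 22.141.
T = 100·t = 2214 K → 2200 K to the nearest 100 K.

2200 K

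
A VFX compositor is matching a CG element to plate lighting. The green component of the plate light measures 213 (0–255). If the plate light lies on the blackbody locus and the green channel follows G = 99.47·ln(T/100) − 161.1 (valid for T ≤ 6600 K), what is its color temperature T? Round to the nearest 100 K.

4300 K

ln t = (213 + 161.1) / 99.47 = 3.7609.
t = e^3.7609 = 42.989.
T = 100·t = 4299 K → 4300 K to the nearest 100 K.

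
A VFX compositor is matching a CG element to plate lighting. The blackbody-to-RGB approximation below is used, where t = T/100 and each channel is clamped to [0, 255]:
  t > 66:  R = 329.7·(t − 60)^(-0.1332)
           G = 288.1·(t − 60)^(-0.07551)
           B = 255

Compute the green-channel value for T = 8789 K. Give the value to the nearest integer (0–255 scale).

t = 8789/100 = 87.89; the t > 66 branch applies.
G = 288.1·(87.89 − 60)^(-0.07551) = 288.1·27.89^(-0.07551) = 288.1·0.77778 = 224.077.
Rounded: 224.

224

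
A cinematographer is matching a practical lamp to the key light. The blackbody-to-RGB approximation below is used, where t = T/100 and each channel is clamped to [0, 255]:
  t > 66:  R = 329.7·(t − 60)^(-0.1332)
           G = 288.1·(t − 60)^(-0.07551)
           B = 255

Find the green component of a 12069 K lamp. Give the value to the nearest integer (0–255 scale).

211

t = 12069/100 = 120.69; the t > 66 branch applies.
G = 288.1·(120.69 − 60)^(-0.07551) = 288.1·60.69^(-0.07551) = 288.1·0.73343 = 211.300.
Rounded: 211.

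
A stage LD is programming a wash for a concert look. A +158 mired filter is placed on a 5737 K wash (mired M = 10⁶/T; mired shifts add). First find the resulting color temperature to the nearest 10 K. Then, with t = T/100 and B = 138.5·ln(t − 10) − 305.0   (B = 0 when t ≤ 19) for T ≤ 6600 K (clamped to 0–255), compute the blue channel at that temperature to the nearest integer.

111

M_in = 10⁶/5737 = 174.31; M_out = 174.31 + (+158) = 332.31.
T_out = 10⁶/332.31 = 3009.3 K → 3010 K; t = 30.1.
B = 138.5·ln(30.1 − 10) − 305.0 = 138.5·ln 20.1 − 305.0 = 138.5·3.0007 − 305.0 = 110.600.
Rounded: 111.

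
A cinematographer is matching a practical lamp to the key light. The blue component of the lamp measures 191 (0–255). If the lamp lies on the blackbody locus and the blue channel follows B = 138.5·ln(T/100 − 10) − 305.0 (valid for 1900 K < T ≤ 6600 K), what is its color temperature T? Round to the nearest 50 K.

4600 K

ln(t − 10) = (191 + 305.0) / 138.5 = 3.5812.
t − 10 = e^3.5812 = 35.918, so t = 45.918.
T = 100·t = 4592 K → 4600 K to the nearest 50 K.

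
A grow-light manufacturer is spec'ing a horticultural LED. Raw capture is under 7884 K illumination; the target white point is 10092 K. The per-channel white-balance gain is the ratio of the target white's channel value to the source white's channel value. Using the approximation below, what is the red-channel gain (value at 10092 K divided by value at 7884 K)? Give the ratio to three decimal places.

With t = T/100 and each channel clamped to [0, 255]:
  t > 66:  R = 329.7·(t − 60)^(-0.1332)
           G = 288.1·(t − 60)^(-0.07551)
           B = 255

At 7884 K (t = 78.84):
  R = 329.7·(78.84 − 60)^(-0.1332) = 329.7·18.84^(-0.1332) = 329.7·0.67633 = 222.986.
At 10092 K (t = 100.92):
  R = 329.7·(100.92 − 60)^(-0.1332) = 329.7·40.92^(-0.1332) = 329.7·0.60994 = 201.099.
Gain = 201.099 / 222.986 = 0.9018 → 0.902.

0.902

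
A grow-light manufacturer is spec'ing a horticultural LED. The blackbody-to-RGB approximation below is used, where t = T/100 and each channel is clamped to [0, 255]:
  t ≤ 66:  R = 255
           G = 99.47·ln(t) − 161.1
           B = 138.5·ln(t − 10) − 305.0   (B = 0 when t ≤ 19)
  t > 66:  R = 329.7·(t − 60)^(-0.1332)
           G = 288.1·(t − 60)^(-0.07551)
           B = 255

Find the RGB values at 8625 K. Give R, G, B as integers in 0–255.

R=213, G=225, B=255

t = 8625/100 = 86.25; the t > 66 branch applies.
R = 329.7·(86.25 − 60)^(-0.1332) = 329.7·26.25^(-0.1332) = 329.7·0.64710 = 213.349.
G = 288.1·(86.25 − 60)^(-0.07551) = 288.1·26.25^(-0.07551) = 288.1·0.78134 = 225.105.
B = 255 by definition for t > 66.
Rounded: (213, 225, 255).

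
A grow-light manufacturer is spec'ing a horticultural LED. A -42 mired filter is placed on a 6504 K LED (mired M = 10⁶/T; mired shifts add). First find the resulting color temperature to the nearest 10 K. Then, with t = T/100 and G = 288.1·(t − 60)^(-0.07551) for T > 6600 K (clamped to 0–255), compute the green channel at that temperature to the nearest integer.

223

M_in = 10⁶/6504 = 153.75; M_out = 153.75 + (-42) = 111.75.
T_out = 10⁶/111.75 = 8948.4 K → 8950 K; t = 89.5.
G = 288.1·(89.5 − 60)^(-0.07551) = 288.1·29.5^(-0.07551) = 288.1·0.77449 = 223.130.
Rounded: 223.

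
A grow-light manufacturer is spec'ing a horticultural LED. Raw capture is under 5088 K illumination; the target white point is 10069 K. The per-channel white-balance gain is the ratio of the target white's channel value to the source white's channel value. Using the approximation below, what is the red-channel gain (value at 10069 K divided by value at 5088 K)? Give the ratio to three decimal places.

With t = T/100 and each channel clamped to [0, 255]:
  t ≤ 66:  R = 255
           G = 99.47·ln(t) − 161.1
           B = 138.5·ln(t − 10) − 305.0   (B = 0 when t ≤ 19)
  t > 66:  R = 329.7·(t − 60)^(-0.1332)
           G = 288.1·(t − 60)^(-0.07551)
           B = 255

At 5088 K (t = 50.88):
  R = 255 by definition for t ≤ 66.
At 10069 K (t = 100.69):
  R = 329.7·(100.69 − 60)^(-0.1332) = 329.7·40.69^(-0.1332) = 329.7·0.61040 = 201.250.
Gain = 201.250 / 255.000 = 0.7892 → 0.789.

0.789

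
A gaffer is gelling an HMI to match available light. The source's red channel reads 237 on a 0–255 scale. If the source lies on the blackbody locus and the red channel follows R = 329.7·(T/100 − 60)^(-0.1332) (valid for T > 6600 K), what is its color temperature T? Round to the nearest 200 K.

7200 K

(t − 60)^(-0.1332) = 237/329.7 = 0.71884.
t − 60 = 0.71884^(1/-0.1332) = 0.71884^(-7.508) = 11.922, so t = 71.922.
T = 100·t = 7192 K → 7200 K to the nearest 200 K.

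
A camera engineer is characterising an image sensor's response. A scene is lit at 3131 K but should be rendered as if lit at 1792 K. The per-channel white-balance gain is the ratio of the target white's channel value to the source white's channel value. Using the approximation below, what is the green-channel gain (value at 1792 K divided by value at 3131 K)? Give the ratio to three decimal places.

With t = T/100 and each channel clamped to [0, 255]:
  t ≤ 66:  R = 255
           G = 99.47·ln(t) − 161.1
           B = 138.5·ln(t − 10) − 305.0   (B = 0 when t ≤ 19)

At 3131 K (t = 31.31):
  G = 99.47·ln 31.31 − 161.1 = 99.47·3.4439 − 161.1 = 181.468.
At 1792 K (t = 17.92):
  G = 99.47·ln 17.92 − 161.1 = 99.47·2.8859 − 161.1 = 125.962.
Gain = 125.962 / 181.468 = 0.6941 → 0.694.

0.694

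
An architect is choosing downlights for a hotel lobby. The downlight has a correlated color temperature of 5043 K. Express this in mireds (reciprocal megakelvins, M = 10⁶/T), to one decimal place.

198.3 mireds

M = 10⁶ / 5043 = 198.295 → 198.3 mireds.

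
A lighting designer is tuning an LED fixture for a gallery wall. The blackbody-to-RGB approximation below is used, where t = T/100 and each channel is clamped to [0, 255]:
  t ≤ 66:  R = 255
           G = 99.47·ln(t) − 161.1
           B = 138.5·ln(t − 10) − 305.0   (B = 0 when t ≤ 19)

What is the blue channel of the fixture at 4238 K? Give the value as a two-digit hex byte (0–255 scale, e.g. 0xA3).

0xB1

t = 4238/100 = 42.38; the t ≤ 66 branch applies.
B = 138.5·ln(42.38 − 10) − 305.0 = 138.5·ln 32.38 − 305.0 = 138.5·3.4775 − 305.0 = 176.639.
Rounded: 177; in hex, 0xB1.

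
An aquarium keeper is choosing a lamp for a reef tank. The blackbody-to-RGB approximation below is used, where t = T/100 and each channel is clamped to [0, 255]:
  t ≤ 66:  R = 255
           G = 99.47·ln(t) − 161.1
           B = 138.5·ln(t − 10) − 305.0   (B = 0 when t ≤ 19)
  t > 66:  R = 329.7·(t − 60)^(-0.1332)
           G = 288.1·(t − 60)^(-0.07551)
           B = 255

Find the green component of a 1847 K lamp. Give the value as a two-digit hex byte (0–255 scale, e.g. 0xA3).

t = 1847/100 = 18.47; the t ≤ 66 branch applies.
G = 99.47·ln 18.47 − 161.1 = 99.47·2.9161 − 161.1 = 128.969.
Rounded: 129; in hex, 0x81.

0x81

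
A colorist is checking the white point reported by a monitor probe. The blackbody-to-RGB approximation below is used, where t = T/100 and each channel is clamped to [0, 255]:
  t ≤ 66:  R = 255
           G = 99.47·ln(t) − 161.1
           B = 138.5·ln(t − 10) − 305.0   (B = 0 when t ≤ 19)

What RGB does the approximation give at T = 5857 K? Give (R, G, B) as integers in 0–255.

t = 5857/100 = 58.57; the t ≤ 66 branch applies.
R = 255 by definition for t ≤ 66.
G = 99.47·ln 58.57 − 161.1 = 99.47·4.0702 − 161.1 = 243.765.
B = 138.5·ln(58.57 − 10) − 305.0 = 138.5·ln 48.57 − 305.0 = 138.5·3.8830 − 305.0 = 232.796.
Rounded: (255, 244, 233).

(255, 244, 233)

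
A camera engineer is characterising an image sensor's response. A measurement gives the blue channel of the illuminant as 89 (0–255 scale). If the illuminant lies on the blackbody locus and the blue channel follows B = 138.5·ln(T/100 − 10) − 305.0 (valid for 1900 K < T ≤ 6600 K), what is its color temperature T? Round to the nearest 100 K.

ln(t − 10) = (89 + 305.0) / 138.5 = 2.8448.
t − 10 = e^2.8448 = 17.198, so t = 27.198.
T = 100·t = 2720 K → 2700 K to the nearest 100 K.

2700 K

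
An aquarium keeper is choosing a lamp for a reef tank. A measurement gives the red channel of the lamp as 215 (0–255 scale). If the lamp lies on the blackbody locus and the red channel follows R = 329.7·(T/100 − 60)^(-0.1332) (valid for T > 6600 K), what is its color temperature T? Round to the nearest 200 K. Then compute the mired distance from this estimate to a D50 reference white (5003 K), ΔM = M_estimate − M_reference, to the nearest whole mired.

-81 mireds

(t − 60)^(-0.1332) = 215/329.7 = 0.65211.
t − 60 = 0.65211^(1/-0.1332) = 0.65211^(-7.508) = 24.774, so t = 84.774.
T = 100·t = 8477 K → 8400 K to the nearest 200 K.
M_estimate = 10⁶/8400 = 119.05; M_reference = 10⁶/5003 = 199.88.
ΔM = 119.05 − 199.88 = -80.83 → -81 mireds.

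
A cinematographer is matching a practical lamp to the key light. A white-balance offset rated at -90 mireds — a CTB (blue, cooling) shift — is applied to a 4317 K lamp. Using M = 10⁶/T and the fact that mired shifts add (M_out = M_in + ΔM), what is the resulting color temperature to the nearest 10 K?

7060 K

M_in = 10⁶/4317 = 231.64 mireds.
M_out = 231.64 + (-90) = 141.64 mireds.
T_out = 10⁶/141.64 = 7060.0 K → 7060 K.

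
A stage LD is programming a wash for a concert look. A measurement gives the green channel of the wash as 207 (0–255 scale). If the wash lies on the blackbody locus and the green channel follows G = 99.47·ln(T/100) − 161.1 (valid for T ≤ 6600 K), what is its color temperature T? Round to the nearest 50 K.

4050 K

ln t = (207 + 161.1) / 99.47 = 3.7006.
t = e^3.7006 = 40.472.
T = 100·t = 4047 K → 4050 K to the nearest 50 K.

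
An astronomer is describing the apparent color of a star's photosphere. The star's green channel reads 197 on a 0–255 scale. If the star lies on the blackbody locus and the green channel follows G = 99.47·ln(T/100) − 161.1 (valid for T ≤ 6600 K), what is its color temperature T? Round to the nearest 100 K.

3700 K

ln t = (197 + 161.1) / 99.47 = 3.6001.
t = e^3.6001 = 36.601.
T = 100·t = 3660 K → 3700 K to the nearest 100 K.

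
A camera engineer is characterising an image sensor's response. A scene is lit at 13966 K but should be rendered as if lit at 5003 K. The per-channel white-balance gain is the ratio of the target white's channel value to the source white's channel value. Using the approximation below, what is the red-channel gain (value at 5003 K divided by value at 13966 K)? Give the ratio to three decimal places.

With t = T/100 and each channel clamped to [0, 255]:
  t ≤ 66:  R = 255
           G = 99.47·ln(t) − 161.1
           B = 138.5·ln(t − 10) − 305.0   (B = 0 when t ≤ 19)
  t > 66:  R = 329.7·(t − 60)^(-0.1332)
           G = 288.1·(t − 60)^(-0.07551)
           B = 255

1.386

At 13966 K (t = 139.66):
  R = 329.7·(139.66 − 60)^(-0.1332) = 329.7·79.66^(-0.1332) = 329.7·0.55815 = 184.024.
At 5003 K (t = 50.03):
  R = 255 by definition for t ≤ 66.
Gain = 255.000 / 184.024 = 1.3857 → 1.386.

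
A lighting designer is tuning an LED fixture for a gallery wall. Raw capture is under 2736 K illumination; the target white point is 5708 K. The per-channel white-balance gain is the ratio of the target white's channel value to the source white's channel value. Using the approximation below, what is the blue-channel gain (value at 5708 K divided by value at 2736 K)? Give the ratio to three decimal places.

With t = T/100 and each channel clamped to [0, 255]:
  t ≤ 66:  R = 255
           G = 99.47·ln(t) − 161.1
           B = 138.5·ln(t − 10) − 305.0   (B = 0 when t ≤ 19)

2.530

At 2736 K (t = 27.36):
  B = 138.5·ln(27.36 − 10) − 305.0 = 138.5·ln 17.36 − 305.0 = 138.5·2.8542 − 305.0 = 90.302.
At 5708 K (t = 57.08):
  B = 138.5·ln(57.08 − 10) − 305.0 = 138.5·ln 47.08 − 305.0 = 138.5·3.8518 − 305.0 = 228.481.
Gain = 228.481 / 90.302 = 2.5302 → 2.530.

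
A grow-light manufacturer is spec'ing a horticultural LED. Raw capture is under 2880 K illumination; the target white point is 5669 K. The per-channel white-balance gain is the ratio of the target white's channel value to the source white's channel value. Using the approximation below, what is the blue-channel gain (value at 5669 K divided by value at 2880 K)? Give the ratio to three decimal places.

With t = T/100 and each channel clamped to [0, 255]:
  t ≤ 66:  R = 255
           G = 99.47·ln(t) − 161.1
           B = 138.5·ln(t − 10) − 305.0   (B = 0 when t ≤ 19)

At 2880 K (t = 28.8):
  B = 138.5·ln(28.8 − 10) − 305.0 = 138.5·ln 18.8 − 305.0 = 138.5·2.9339 − 305.0 = 101.339.
At 5669 K (t = 56.69):
  B = 138.5·ln(56.69 − 10) − 305.0 = 138.5·ln 46.69 − 305.0 = 138.5·3.8435 − 305.0 = 227.329.
Gain = 227.329 / 101.339 = 2.2432 → 2.243.

2.243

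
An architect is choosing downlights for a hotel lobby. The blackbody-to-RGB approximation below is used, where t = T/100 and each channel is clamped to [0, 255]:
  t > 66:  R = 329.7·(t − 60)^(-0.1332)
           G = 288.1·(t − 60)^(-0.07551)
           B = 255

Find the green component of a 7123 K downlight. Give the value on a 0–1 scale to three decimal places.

0.941

t = 7123/100 = 71.23; the t > 66 branch applies.
G = 288.1·(71.23 − 60)^(-0.07551) = 288.1·11.23^(-0.07551) = 288.1·0.83308 = 240.010.
On a 0–1 scale: 240.010/255 = 0.9412 → 0.941.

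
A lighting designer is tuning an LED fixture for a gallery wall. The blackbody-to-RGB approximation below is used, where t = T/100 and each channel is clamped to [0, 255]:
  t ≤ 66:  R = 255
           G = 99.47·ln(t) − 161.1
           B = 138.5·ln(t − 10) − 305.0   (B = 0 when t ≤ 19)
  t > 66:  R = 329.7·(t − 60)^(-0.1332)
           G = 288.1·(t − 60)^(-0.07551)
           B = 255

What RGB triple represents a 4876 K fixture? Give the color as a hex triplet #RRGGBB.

t = 4876/100 = 48.76; the t ≤ 66 branch applies.
R = 255 by definition for t ≤ 66.
G = 99.47·ln 48.76 − 161.1 = 99.47·3.8869 − 161.1 = 225.531.
B = 138.5·ln(48.76 − 10) − 305.0 = 138.5·ln 38.76 − 305.0 = 138.5·3.6574 − 305.0 = 201.548.
Rounded: (255, 226, 202).
In hex: #FFE2CA.

#FFE2CA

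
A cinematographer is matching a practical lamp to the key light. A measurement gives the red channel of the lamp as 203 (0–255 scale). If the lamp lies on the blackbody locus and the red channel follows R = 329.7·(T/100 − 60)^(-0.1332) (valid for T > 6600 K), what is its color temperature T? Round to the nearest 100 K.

(t − 60)^(-0.1332) = 203/329.7 = 0.61571.
t − 60 = 0.61571^(1/-0.1332) = 0.61571^(-7.508) = 38.129, so t = 98.129.
T = 100·t = 9813 K → 9800 K to the nearest 100 K.

9800 K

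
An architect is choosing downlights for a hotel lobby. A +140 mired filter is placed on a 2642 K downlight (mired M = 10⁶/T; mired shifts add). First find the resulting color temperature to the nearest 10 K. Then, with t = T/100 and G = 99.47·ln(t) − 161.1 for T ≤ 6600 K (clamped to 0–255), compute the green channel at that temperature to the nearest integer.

M_in = 10⁶/2642 = 378.50; M_out = 378.50 + (+140) = 518.50.
T_out = 10⁶/518.50 = 1928.6 K → 1930 K; t = 19.3.
G = 99.47·ln 19.3 − 161.1 = 99.47·2.9601 − 161.1 = 133.342.
Rounded: 133.

133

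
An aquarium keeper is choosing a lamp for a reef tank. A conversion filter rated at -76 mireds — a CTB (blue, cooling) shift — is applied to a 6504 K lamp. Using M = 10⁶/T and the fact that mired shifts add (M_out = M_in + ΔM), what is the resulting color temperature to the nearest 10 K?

M_in = 10⁶/6504 = 153.75 mireds.
M_out = 153.75 + (-76) = 77.75 mireds.
T_out = 10⁶/77.75 = 12861.5 K → 12860 K.

12860 K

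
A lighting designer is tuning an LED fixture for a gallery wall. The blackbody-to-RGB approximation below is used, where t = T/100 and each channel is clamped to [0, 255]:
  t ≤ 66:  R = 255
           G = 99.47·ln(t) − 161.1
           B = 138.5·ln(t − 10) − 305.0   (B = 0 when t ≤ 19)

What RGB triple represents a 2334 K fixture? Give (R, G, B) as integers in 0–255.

t = 2334/100 = 23.34; the t ≤ 66 branch applies.
R = 255 by definition for t ≤ 66.
G = 99.47·ln 23.34 − 161.1 = 99.47·3.1502 − 161.1 = 152.247.
B = 138.5·ln(23.34 − 10) − 305.0 = 138.5·ln 13.34 − 305.0 = 138.5·2.5908 − 305.0 = 53.821.
Rounded: (255, 152, 54).

(255, 152, 54)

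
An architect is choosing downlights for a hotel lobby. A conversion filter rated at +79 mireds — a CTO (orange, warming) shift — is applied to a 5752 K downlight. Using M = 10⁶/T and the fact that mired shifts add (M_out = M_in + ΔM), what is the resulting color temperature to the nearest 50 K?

3950 K

M_in = 10⁶/5752 = 173.85 mireds.
M_out = 173.85 + (+79) = 252.85 mireds.
T_out = 10⁶/252.85 = 3954.9 K → 3950 K.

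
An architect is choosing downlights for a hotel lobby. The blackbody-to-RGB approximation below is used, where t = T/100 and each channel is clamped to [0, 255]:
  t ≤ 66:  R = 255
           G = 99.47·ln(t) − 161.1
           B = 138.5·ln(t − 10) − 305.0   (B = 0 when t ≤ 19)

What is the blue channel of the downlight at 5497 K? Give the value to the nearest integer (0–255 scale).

222

t = 5497/100 = 54.97; the t ≤ 66 branch applies.
B = 138.5·ln(54.97 − 10) − 305.0 = 138.5·ln 44.97 − 305.0 = 138.5·3.8060 − 305.0 = 222.130.
Rounded: 222.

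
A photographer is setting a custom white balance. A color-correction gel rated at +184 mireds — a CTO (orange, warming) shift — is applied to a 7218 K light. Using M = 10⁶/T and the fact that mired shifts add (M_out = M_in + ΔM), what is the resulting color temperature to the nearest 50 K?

3100 K

M_in = 10⁶/7218 = 138.54 mireds.
M_out = 138.54 + (+184) = 322.54 mireds.
T_out = 10⁶/322.54 = 3100.4 K → 3100 K.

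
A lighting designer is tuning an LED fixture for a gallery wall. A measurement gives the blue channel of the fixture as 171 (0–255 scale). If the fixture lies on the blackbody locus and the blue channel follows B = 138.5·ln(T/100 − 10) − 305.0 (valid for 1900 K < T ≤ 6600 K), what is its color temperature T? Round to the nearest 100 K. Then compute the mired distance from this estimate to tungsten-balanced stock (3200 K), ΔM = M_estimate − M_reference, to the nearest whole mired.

-69 mireds

ln(t − 10) = (171 + 305.0) / 138.5 = 3.4368.
t − 10 = e^3.4368 = 31.088, so t = 41.088.
T = 100·t = 4109 K → 4100 K to the nearest 100 K.
M_estimate = 10⁶/4100 = 243.90; M_reference = 10⁶/3200 = 312.50.
ΔM = 243.90 − 312.50 = -68.60 → -69 mireds.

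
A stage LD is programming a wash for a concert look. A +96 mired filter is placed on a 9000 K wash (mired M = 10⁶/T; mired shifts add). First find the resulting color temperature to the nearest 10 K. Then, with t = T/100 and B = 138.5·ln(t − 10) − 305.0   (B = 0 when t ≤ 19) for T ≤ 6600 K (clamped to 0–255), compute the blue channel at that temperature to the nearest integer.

M_in = 10⁶/9000 = 111.11; M_out = 111.11 + (+96) = 207.11.
T_out = 10⁶/207.11 = 4828.3 K → 4830 K; t = 48.3.
B = 138.5·ln(48.3 − 10) − 305.0 = 138.5·ln 38.3 − 305.0 = 138.5·3.6454 − 305.0 = 199.895.
Rounded: 200.

200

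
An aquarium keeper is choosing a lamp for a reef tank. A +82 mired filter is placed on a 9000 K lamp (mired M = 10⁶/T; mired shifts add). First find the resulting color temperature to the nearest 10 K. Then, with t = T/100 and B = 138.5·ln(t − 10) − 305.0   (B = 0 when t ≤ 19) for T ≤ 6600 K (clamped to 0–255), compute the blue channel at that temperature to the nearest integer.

M_in = 10⁶/9000 = 111.11; M_out = 111.11 + (+82) = 193.11.
T_out = 10⁶/193.11 = 5178.4 K → 5180 K; t = 51.8.
B = 138.5·ln(51.8 − 10) − 305.0 = 138.5·ln 41.8 − 305.0 = 138.5·3.7329 − 305.0 = 212.006.
Rounded: 212.

212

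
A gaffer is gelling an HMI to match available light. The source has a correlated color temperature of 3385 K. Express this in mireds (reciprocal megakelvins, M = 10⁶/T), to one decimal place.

M = 10⁶ / 3385 = 295.421 → 295.4 mireds.

295.4 mireds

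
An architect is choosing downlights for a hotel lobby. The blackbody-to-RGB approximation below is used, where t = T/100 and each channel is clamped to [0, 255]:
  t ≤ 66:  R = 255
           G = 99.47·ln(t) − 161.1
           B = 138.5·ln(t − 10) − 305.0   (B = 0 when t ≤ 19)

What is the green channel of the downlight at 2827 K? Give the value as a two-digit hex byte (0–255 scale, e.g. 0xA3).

t = 2827/100 = 28.27; the t ≤ 66 branch applies.
G = 99.47·ln 28.27 − 161.1 = 99.47·3.3418 − 161.1 = 171.309.
Rounded: 171; in hex, 0xAB.

0xAB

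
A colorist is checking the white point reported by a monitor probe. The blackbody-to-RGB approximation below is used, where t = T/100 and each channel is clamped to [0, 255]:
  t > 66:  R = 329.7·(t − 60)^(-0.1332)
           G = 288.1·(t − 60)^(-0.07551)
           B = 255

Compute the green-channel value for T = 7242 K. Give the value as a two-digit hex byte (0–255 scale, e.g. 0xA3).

t = 7242/100 = 72.42; the t > 66 branch applies.
G = 288.1·(72.42 − 60)^(-0.07551) = 288.1·12.42^(-0.07551) = 288.1·0.82677 = 238.191.
Rounded: 238; in hex, 0xEE.

0xEE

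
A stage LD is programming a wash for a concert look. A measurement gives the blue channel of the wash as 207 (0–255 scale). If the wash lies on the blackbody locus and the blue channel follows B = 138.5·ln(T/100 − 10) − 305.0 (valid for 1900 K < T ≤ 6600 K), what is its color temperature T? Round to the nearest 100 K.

5000 K

ln(t − 10) = (207 + 305.0) / 138.5 = 3.6968.
t − 10 = e^3.6968 = 40.316, so t = 50.316.
T = 100·t = 5032 K → 5000 K to the nearest 100 K.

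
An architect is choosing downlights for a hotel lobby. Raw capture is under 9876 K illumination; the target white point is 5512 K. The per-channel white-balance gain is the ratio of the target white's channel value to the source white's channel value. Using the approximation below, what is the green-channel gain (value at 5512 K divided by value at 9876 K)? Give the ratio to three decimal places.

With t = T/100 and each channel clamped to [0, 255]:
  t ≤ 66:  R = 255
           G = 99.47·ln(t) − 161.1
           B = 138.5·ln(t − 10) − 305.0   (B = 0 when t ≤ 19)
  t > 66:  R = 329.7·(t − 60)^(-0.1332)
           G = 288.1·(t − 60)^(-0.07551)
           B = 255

1.088

At 9876 K (t = 98.76):
  G = 288.1·(98.76 − 60)^(-0.07551) = 288.1·38.76^(-0.07551) = 288.1·0.75868 = 218.577.
At 5512 K (t = 55.12):
  G = 99.47·ln 55.12 − 161.1 = 99.47·4.0095 − 161.1 = 237.726.
Gain = 237.726 / 218.577 = 1.0876 → 1.088.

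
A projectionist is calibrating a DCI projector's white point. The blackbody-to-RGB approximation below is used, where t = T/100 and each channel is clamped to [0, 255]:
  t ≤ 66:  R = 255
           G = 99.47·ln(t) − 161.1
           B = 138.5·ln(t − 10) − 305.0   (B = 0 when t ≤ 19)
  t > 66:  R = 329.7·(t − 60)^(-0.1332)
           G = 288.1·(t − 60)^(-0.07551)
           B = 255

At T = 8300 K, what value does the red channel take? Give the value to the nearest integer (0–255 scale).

t = 8300/100 = 83; the t > 66 branch applies.
R = 329.7·(83 − 60)^(-0.1332) = 329.7·23^(-0.1332) = 329.7·0.65859 = 217.138.
Rounded: 217.

217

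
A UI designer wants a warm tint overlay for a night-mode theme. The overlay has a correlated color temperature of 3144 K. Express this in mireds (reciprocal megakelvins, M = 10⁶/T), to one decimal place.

318.1 mireds

M = 10⁶ / 3144 = 318.066 → 318.1 mireds.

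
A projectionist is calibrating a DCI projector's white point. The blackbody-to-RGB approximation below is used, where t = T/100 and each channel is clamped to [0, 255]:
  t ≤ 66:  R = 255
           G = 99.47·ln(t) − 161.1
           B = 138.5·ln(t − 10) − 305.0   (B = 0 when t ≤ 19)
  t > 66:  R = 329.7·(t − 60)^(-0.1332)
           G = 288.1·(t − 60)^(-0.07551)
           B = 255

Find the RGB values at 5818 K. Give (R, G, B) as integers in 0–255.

t = 5818/100 = 58.18; the t ≤ 66 branch applies.
R = 255 by definition for t ≤ 66.
G = 99.47·ln 58.18 − 161.1 = 99.47·4.0635 − 161.1 = 243.100.
B = 138.5·ln(58.18 − 10) − 305.0 = 138.5·ln 48.18 − 305.0 = 138.5·3.8749 − 305.0 = 231.680.
Rounded: (255, 243, 232).

(255, 243, 232)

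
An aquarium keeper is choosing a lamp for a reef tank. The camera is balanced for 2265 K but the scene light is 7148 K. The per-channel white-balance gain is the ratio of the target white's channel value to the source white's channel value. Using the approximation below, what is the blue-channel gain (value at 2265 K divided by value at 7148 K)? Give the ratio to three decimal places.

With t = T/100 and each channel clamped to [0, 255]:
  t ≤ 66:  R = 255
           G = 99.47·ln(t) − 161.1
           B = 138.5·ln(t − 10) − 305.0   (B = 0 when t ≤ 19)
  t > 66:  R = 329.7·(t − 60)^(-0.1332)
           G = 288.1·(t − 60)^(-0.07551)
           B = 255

At 7148 K (t = 71.48):
  B = 255 by definition for t > 66.
At 2265 K (t = 22.65):
  B = 138.5·ln(22.65 − 10) − 305.0 = 138.5·ln 12.65 − 305.0 = 138.5·2.5377 − 305.0 = 46.466.
Gain = 46.466 / 255.000 = 0.1822 → 0.182.

0.182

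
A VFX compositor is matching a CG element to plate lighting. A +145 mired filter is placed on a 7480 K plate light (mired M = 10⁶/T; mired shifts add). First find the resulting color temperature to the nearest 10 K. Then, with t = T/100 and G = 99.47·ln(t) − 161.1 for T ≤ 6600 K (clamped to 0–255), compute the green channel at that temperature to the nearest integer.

M_in = 10⁶/7480 = 133.69; M_out = 133.69 + (+145) = 278.69.
T_out = 10⁶/278.69 = 3588.2 K → 3590 K; t = 35.9.
G = 99.47·ln 35.9 − 161.1 = 99.47·3.5807 − 161.1 = 195.076.
Rounded: 195.

195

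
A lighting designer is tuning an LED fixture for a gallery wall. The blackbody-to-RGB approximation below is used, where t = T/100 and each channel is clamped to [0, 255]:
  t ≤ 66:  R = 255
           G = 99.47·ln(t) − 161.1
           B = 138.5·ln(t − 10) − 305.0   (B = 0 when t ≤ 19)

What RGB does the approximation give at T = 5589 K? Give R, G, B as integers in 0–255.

R=255, G=239, B=225

t = 5589/100 = 55.89; the t ≤ 66 branch applies.
R = 255 by definition for t ≤ 66.
G = 99.47·ln 55.89 − 161.1 = 99.47·4.0234 − 161.1 = 239.106.
B = 138.5·ln(55.89 − 10) − 305.0 = 138.5·ln 45.89 − 305.0 = 138.5·3.8262 − 305.0 = 224.935.
Rounded: (255, 239, 225).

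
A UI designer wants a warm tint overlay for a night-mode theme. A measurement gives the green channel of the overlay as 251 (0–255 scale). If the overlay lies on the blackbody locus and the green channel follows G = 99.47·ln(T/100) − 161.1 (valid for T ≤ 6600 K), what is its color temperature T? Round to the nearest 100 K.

ln t = (251 + 161.1) / 99.47 = 4.1430.
t = e^4.1430 = 62.989.
T = 100·t = 6299 K → 6300 K to the nearest 100 K.

6300 K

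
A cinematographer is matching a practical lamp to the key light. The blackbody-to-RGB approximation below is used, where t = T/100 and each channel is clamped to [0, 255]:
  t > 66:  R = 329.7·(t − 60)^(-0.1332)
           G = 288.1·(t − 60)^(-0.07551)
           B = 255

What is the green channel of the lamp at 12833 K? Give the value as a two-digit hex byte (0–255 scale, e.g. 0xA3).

t = 12833/100 = 128.33; the t > 66 branch applies.
G = 288.1·(128.33 − 60)^(-0.07551) = 288.1·68.33^(-0.07551) = 288.1·0.72689 = 209.417.
Rounded: 209; in hex, 0xD1.

0xD1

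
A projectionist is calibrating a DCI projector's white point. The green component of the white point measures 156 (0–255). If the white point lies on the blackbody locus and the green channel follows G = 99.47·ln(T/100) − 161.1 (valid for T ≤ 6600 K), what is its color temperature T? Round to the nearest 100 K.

ln t = (156 + 161.1) / 99.47 = 3.1879.
t = e^3.1879 = 24.237.
T = 100·t = 2424 K → 2400 K to the nearest 100 K.

2400 K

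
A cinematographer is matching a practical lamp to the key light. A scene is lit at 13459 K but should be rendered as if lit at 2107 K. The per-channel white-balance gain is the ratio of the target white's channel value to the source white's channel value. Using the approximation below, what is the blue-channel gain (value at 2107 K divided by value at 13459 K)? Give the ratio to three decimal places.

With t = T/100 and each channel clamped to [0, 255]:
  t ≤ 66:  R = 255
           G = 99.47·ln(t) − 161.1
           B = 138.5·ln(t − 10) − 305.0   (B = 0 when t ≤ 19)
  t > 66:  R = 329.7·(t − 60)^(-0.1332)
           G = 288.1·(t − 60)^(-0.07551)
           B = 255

At 13459 K (t = 134.59):
  B = 255 by definition for t > 66.
At 2107 K (t = 21.07):
  B = 138.5·ln(21.07 − 10) − 305.0 = 138.5·ln 11.07 − 305.0 = 138.5·2.4042 − 305.0 = 27.987.
Gain = 27.987 / 255.000 = 0.1098 → 0.110.

0.110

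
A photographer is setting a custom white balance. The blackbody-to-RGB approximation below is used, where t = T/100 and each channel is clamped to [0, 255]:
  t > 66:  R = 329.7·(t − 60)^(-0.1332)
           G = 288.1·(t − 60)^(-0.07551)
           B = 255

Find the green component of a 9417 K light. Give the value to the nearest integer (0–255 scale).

t = 9417/100 = 94.17; the t > 66 branch applies.
G = 288.1·(94.17 − 60)^(-0.07551) = 288.1·34.17^(-0.07551) = 288.1·0.76594 = 220.667.
Rounded: 221.

221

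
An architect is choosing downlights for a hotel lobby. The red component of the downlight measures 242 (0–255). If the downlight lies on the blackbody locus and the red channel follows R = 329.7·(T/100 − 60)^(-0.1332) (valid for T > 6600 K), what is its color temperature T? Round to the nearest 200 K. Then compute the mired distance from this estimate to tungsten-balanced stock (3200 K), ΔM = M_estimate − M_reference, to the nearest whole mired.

-170 mireds

(t − 60)^(-0.1332) = 242/329.7 = 0.73400.
t − 60 = 0.73400^(1/-0.1332) = 0.73400^(-7.508) = 10.193, so t = 70.193.
T = 100·t = 7019 K → 7000 K to the nearest 200 K.
M_estimate = 10⁶/7000 = 142.86; M_reference = 10⁶/3200 = 312.50.
ΔM = 142.86 − 312.50 = -169.64 → -170 mireds.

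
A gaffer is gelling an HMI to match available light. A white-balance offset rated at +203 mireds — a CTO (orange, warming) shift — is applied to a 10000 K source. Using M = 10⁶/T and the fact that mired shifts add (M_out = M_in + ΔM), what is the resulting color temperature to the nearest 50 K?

3300 K

M_in = 10⁶/10000 = 100.00 mireds.
M_out = 100.00 + (+203) = 303.00 mireds.
T_out = 10⁶/303.00 = 3300.3 K → 3300 K.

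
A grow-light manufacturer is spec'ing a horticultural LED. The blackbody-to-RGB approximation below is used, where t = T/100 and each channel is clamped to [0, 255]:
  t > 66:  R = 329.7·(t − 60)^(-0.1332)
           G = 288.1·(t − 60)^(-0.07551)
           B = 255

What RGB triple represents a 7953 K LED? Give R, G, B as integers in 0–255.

t = 7953/100 = 79.53; the t > 66 branch applies.
R = 329.7·(79.53 − 60)^(-0.1332) = 329.7·19.53^(-0.1332) = 329.7·0.67310 = 221.920.
G = 288.1·(79.53 − 60)^(-0.07551) = 288.1·19.53^(-0.07551) = 288.1·0.79899 = 230.188.
B = 255 by definition for t > 66.
Rounded: (222, 230, 255).

R=222, G=230, B=255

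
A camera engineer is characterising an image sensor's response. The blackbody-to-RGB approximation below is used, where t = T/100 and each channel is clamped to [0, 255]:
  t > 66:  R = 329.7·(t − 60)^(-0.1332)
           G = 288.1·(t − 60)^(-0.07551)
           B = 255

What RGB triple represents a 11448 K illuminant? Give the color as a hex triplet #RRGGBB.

#C2D5FF

t = 11448/100 = 114.48; the t > 66 branch applies.
R = 329.7·(114.48 − 60)^(-0.1332) = 329.7·54.48^(-0.1332) = 329.7·0.58713 = 193.576.
G = 288.1·(114.48 − 60)^(-0.07551) = 288.1·54.48^(-0.07551) = 288.1·0.73943 = 213.030.
B = 255 by definition for t > 66.
Rounded: (194, 213, 255).
In hex: #C2D5FF.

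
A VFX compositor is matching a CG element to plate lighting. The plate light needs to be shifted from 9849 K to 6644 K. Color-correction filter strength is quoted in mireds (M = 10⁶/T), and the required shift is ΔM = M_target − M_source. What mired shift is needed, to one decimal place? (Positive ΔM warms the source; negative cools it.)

+49.0 mireds

M_source = 10⁶/9849 = 101.533; M_target = 10⁶/6644 = 150.512.
ΔM = 150.512 − 101.533 = 48.979 → +49.0 mireds, a warming shift.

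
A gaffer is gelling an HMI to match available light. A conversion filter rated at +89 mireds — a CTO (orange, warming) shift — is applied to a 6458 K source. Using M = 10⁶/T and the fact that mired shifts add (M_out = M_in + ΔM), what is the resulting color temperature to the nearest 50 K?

4100 K

M_in = 10⁶/6458 = 154.85 mireds.
M_out = 154.85 + (+89) = 243.85 mireds.
T_out = 10⁶/243.85 = 4100.9 K → 4100 K.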